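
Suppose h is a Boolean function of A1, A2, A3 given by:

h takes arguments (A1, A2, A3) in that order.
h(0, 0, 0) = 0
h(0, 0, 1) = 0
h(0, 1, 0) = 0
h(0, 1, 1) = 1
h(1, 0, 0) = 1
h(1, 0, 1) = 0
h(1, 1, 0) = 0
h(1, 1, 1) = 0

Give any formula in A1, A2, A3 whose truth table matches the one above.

The 1-rows are (0,1,1), (1,0,0). Each contributes one minterm — ¬A1·A2·A3; A1·¬A2·¬A3 — and their disjunction is a sum-of-products form of h.

h(A1, A2, A3) = ((not A1 and A2) and A3) or ((A1 and not A2) and not A3)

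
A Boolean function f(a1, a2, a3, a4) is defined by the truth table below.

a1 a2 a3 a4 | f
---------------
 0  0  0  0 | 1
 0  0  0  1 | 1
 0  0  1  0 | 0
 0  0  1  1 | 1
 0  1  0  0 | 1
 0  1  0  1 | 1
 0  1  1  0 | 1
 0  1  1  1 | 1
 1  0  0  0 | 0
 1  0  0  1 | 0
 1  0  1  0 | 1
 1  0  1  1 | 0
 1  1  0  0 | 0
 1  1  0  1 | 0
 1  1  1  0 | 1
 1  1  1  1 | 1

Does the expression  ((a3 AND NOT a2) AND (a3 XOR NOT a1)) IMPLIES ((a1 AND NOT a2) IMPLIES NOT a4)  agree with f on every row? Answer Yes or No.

No

Evaluate ((a3 AND NOT a2) AND (a3 XOR NOT a1)) IMPLIES ((a1 AND NOT a2) IMPLIES NOT a4) on each row and compare to f:
  a1=0, a2=0, a3=0, a4=0: formula gives 1, f = 1 ✓
  a1=0, a2=0, a3=0, a4=1: formula gives 1, f = 1 ✓
  a1=0, a2=0, a3=1, a4=0: formula gives 1, but f = 0 ✗
Since they disagree at (0,0,1,0), the expression is not a correct formula for f.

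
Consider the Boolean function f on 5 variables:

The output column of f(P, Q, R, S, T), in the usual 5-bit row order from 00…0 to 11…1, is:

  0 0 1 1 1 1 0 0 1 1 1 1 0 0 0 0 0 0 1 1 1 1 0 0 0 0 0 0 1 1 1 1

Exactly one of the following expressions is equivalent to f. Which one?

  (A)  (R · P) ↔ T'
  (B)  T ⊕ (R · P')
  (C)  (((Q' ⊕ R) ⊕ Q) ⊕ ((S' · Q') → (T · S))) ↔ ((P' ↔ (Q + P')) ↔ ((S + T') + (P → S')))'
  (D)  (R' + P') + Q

(A) disagrees with f on (0,0,0,0,1) (formula → 1, table → 0); rule it out.
(B) disagrees with f on (0,0,0,0,1) (formula → 1, table → 0); rule it out.
(D) disagrees with f on (0,0,0,0,0) (formula → 1, table → 0); rule it out.
Only (C) survives; checking it on all 32 rows confirms it matches f.

C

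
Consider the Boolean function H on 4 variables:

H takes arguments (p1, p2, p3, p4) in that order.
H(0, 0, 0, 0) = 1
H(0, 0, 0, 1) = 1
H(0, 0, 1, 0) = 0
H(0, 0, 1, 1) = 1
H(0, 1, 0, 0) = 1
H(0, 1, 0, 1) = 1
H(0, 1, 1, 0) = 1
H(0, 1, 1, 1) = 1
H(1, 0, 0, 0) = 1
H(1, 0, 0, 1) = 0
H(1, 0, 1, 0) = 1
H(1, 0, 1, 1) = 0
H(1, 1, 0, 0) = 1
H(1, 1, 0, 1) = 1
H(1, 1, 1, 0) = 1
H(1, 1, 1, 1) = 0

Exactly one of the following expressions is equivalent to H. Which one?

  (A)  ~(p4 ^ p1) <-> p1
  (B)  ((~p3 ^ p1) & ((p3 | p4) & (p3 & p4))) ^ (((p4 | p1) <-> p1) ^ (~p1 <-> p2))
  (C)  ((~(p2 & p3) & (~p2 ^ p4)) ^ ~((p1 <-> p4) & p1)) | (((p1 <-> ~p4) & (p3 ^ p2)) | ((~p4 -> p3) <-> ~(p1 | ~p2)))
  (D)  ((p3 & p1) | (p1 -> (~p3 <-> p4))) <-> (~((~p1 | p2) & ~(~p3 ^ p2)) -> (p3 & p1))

C

(A) disagrees with H on (0,0,0,0) (formula → 0, table → 1); rule it out.
(B) disagrees with H on (0,0,0,1) (formula → 0, table → 1); rule it out.
(D) disagrees with H on (0,0,0,0) (formula → 0, table → 1); rule it out.
(C) is the remaining candidate, and it agrees with H on all 16 inputs.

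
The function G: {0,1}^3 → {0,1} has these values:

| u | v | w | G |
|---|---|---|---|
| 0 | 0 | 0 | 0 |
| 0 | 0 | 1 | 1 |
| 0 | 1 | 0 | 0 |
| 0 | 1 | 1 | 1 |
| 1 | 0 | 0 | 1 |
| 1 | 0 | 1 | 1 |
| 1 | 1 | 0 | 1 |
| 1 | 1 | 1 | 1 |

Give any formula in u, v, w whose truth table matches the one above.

The 0-rows are (0,0,0), (0,1,0). Take each as a conjunction (¬u·¬v·¬w, ¬u·v·¬w), form their disjunction, and complement — that gives a formula that is 1 everywhere G is.

G(u, v, w) = NOT (((NOT u AND NOT v) AND NOT w) OR ((NOT u AND v) AND NOT w))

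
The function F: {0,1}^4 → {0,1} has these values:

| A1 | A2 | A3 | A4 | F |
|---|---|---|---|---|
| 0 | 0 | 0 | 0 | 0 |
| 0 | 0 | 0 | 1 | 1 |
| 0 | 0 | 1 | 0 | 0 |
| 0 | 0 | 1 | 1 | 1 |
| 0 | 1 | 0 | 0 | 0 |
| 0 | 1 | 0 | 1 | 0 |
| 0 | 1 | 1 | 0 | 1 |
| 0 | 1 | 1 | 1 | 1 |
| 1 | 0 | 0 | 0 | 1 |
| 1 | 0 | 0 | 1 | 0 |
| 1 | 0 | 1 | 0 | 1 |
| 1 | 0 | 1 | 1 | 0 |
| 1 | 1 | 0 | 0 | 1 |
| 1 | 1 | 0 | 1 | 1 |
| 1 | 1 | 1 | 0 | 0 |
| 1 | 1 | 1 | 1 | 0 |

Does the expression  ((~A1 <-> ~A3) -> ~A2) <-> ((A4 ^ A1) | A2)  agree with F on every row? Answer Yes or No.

Test each input against both F and the formula:
  A1=0, A2=0, A3=0, A4=0: formula gives 0, F = 0 ✓
  A1=0, A2=0, A3=0, A4=1: formula gives 1, F = 1 ✓
  A1=0, A2=0, A3=1, A4=0: formula gives 0, F = 0 ✓
  A1=0, A2=0, A3=1, A4=1: formula gives 1, F = 1 ✓
  … (the remaining 12 rows also agree.)
Every row agrees, so the formula is equivalent.

Yes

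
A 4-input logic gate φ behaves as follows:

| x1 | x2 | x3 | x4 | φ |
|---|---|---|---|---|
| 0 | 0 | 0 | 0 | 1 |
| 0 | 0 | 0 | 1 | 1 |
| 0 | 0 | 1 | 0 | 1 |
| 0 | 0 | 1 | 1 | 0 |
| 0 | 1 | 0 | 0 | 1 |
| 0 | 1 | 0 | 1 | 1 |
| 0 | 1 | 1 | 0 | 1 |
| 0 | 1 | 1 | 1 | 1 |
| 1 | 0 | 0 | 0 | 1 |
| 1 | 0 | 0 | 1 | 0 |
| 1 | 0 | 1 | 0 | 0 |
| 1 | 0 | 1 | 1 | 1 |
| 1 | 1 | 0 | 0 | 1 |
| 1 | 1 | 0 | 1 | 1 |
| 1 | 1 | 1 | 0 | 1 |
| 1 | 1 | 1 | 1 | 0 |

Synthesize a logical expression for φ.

φ(x1, x2, x3, x4) = ((((((x1' · x2') · x3) · x4) + (((x1 · x2') · x3') · x4)) + (((x1 · x2') · x3) · x4')) + (((x1 · x2) · x3) · x4))'

The 0-rows are (0,0,1,1), (1,0,0,1), (1,0,1,0), (1,1,1,1). Take each as a conjunction (¬x1·¬x2·x3·x4, x1·¬x2·¬x3·x4, x1·¬x2·x3·¬x4, x1·x2·x3·x4), form their disjunction, and complement — that gives a formula that is 1 everywhere φ is.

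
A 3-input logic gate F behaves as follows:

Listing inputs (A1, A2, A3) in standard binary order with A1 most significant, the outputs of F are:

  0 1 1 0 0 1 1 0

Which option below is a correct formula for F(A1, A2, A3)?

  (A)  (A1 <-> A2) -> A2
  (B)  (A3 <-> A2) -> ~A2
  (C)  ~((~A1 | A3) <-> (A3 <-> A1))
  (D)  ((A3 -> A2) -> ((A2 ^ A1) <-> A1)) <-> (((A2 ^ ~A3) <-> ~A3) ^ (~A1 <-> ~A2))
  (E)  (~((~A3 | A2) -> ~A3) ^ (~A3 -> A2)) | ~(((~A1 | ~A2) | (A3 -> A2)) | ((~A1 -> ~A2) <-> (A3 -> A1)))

(A): at (0,0,1) it gives 0, but F = 1 — eliminated.
(B): at (0,0,0) it gives 1, but F = 0 — eliminated.
(C): at (0,1,0) it gives 0, but F = 1 — eliminated.
(D): at (0,0,1) it gives 0, but F = 1 — eliminated.
Only (E) survives; checking it on all 8 rows confirms it matches F.

E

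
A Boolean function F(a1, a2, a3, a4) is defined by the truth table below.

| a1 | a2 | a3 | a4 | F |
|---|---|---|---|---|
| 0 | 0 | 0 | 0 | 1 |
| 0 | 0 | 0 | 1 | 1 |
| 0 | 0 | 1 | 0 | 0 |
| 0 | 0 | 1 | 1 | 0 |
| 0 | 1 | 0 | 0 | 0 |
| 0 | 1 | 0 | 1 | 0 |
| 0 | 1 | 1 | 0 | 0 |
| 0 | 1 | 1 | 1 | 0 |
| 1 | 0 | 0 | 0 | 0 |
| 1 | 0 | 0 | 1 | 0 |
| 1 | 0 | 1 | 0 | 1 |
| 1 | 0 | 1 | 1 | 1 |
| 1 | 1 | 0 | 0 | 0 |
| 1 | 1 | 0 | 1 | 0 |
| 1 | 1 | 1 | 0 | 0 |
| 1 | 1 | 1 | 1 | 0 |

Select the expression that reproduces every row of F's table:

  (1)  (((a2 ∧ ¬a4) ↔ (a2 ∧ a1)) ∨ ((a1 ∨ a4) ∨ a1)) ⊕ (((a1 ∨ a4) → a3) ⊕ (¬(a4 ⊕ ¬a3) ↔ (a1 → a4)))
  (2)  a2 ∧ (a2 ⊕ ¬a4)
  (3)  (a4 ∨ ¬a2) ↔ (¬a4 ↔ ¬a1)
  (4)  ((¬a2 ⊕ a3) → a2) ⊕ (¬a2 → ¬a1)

(1) disagrees with F on (0,0,0,0) (formula → 0, table → 1); rule it out.
(2) disagrees with F on (0,0,0,0) (formula → 0, table → 1); rule it out.
(3) disagrees with F on (0,0,0,1) (formula → 0, table → 1); rule it out.
Only (4) survives; checking it on all 16 rows confirms it matches F.

4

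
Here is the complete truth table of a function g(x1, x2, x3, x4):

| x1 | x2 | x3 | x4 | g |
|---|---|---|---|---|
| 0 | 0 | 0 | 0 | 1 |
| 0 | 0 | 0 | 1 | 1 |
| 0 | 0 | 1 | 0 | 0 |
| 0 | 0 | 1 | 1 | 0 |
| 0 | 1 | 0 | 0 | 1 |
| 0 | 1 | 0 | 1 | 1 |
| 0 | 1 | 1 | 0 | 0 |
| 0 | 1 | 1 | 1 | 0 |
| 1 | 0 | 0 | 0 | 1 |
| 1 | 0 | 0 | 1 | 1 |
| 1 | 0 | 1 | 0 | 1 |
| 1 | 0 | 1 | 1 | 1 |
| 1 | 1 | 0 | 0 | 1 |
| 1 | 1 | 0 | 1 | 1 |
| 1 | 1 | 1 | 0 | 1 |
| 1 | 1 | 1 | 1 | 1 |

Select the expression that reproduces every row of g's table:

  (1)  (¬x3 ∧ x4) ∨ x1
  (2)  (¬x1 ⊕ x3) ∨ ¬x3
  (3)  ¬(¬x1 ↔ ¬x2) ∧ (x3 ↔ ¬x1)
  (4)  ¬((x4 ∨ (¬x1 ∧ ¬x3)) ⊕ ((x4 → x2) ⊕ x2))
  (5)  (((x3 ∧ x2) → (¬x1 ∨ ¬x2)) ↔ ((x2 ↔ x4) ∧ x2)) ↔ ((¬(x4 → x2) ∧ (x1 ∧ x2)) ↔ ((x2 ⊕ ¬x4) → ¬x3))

2

(1) fails at (0,0,0,0): the formula yields 0, g is 1.
(3) fails at (0,0,0,0): the formula yields 0, g is 1.
(4) fails at (0,0,0,1): the formula yields 0, g is 1.
(5) fails at (0,0,1,1): the formula yields 1, g is 0.
That leaves (2). Evaluating it on every row reproduces the table of g exactly.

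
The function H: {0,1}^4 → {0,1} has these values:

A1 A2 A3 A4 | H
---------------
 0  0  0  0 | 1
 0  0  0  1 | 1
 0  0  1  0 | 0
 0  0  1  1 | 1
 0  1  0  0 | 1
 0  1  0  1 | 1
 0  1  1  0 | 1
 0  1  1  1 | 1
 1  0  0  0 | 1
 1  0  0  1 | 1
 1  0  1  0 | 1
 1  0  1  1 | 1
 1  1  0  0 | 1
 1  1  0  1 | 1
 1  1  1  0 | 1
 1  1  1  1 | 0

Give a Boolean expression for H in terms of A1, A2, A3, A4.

H(A1, A2, A3, A4) = ¬((((¬A1 ∧ ¬A2) ∧ A3) ∧ ¬A4) ∨ (((A1 ∧ A2) ∧ A3) ∧ A4))

The 0-rows are (0,0,1,0), (1,1,1,1). Take each as a conjunction (¬A1·¬A2·A3·¬A4, A1·A2·A3·A4), form their disjunction, and complement — that gives a formula that is 1 everywhere H is.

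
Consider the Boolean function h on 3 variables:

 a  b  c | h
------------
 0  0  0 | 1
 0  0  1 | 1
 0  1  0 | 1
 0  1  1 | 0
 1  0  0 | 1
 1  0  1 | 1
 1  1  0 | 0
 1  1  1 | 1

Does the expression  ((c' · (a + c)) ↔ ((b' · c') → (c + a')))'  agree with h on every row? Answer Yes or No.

No

Test each input against both h and the formula:
  a=0, b=0, c=0: formula gives 1, h = 1 ✓
  a=0, b=0, c=1: formula gives 1, h = 1 ✓
  a=0, b=1, c=0: formula gives 1, h = 1 ✓
  a=0, b=1, c=1: formula gives 1, but h = 0 ✗
Row (0,1,1) is a counterexample, so the formula is not equivalent to h.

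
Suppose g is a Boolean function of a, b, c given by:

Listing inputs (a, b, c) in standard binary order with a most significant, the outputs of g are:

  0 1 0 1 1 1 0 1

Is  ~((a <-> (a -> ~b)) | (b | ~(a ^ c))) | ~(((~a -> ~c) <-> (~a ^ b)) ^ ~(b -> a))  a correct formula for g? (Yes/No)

Test each input against both g and the formula:
  a=0, b=0, c=0: formula gives 0, g = 0 ✓
  a=0, b=0, c=1: formula gives 1, g = 1 ✓
  a=0, b=1, c=0: formula gives 0, g = 0 ✓
  a=0, b=1, c=1: formula gives 1, g = 1 ✓
  a=1, b=0, c=0: formula gives 1, g = 1 ✓
  …
  a=1, b=1, c=1: formula gives 0, but g = 1 ✗
Since they disagree at (1,1,1), the expression is not a correct formula for g.

No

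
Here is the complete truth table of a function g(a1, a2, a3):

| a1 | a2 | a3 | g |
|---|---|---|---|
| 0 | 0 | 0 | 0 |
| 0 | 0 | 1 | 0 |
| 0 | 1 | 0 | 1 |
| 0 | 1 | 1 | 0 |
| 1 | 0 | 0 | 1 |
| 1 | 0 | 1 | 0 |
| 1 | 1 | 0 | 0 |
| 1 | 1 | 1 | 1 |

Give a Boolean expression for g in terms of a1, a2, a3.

Collect the rows where g=1 — (0,1,0), (1,0,0), (1,1,1) — and write one minterm per row: ¬a1·a2·¬a3, a1·¬a2·¬a3, a1·a2·a3. Their union (logical OR) reproduces the table exactly.

g(a1, a2, a3) = (((not a1 and a2) and not a3) or ((a1 and not a2) and not a3)) or ((a1 and a2) and a3)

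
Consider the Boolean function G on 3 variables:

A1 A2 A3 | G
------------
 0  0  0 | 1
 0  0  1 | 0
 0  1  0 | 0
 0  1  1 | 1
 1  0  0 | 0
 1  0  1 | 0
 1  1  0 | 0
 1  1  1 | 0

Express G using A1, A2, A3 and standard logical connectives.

Collect the rows where G=1 — (0,0,0), (0,1,1) — and write one minterm per row: ¬A1·¬A2·¬A3, ¬A1·A2·A3. Their union (logical OR) reproduces the table exactly.

G(A1, A2, A3) = ((¬A1 ∧ ¬A2) ∧ ¬A3) ∨ ((¬A1 ∧ A2) ∧ A3)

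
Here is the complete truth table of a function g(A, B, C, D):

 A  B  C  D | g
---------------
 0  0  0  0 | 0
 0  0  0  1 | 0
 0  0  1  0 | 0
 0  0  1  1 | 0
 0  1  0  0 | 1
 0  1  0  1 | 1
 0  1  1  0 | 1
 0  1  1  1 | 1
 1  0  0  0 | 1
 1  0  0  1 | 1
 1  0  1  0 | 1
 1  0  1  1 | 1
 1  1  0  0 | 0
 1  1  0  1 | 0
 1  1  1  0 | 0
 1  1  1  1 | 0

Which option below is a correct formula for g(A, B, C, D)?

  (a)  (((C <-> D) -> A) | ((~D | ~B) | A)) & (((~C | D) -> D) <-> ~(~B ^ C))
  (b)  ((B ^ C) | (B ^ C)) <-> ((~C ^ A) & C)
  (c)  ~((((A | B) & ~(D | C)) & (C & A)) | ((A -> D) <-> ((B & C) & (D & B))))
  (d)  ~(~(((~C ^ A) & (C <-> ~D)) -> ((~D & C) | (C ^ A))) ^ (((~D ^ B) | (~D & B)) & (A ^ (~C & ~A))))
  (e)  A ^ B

(a): at (0,0,0,0) it gives 1, but g = 0 — eliminated.
(b): at (0,0,0,0) it gives 1, but g = 0 — eliminated.
(c): at (0,0,0,0) it gives 1, but g = 0 — eliminated.
(d): at (0,0,1,0) it gives 1, but g = 0 — eliminated.
That leaves (e). Evaluating it on every row reproduces the table of g exactly.

e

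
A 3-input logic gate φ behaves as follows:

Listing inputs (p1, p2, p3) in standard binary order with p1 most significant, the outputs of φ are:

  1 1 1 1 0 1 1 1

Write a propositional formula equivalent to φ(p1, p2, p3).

φ(p1, p2, p3) = ~((p1 & ~p2) & ~p3)

φ is 0 on exactly one input, (1,0,0), whose minterm is p1·¬p2·¬p3. So φ is the negation of that single conjunction.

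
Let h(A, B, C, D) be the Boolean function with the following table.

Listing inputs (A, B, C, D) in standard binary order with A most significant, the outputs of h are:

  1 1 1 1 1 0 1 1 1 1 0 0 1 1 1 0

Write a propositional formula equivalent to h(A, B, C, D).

h(A, B, C, D) = ((((((A' · B) · C') · D) + (((A · B') · C) · D')) + (((A · B') · C) · D)) + (((A · B) · C) · D))'

h is 0 on only 4 rows — (0,1,0,1), (1,0,1,0), (1,0,1,1), (1,1,1,1). Writing each as a minterm (¬A·B·¬C·D, A·¬B·C·¬D, A·¬B·C·D, A·B·C·D) and OR-ing them characterizes exactly where h=0, so h is the negation of that disjunction.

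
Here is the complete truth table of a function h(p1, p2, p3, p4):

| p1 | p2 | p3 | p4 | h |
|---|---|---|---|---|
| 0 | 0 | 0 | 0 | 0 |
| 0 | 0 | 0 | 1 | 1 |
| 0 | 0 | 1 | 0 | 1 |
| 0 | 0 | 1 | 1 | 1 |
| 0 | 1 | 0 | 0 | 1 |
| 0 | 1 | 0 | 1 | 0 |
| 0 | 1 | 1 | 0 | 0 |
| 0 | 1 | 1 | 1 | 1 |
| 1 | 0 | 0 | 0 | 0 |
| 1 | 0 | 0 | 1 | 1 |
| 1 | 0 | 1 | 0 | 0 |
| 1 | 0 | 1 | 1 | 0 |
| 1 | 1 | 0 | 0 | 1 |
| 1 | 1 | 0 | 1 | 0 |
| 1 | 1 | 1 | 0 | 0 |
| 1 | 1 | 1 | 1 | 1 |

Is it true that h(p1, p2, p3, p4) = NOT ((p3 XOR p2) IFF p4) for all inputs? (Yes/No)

Evaluate NOT ((p3 XOR p2) IFF p4) on each row and compare to h:
  p1=0, p2=0, p3=0, p4=0: formula gives 0, h = 0 ✓
  p1=0, p2=0, p3=0, p4=1: formula gives 1, h = 1 ✓
  p1=0, p2=0, p3=1, p4=0: formula gives 1, h = 1 ✓
  p1=0, p2=0, p3=1, p4=1: formula gives 0, but h = 1 ✗
Since they disagree at (0,0,1,1), the expression is not a correct formula for h.

No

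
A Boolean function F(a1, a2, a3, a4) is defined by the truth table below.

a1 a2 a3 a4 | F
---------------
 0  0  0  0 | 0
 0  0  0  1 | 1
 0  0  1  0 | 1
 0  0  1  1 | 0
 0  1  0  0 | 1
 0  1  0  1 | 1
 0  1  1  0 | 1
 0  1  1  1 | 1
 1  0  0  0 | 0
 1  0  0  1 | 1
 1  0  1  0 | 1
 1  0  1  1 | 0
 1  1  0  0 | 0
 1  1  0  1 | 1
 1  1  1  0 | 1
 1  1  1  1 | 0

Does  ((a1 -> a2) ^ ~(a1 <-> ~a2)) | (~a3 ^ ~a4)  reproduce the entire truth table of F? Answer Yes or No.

Yes

Check the formula against F row by row:
  a1=0, a2=0, a3=0, a4=0: formula gives 0, F = 0 ✓
  a1=0, a2=0, a3=0, a4=1: formula gives 1, F = 1 ✓
  a1=0, a2=0, a3=1, a4=0: formula gives 1, F = 1 ✓
  a1=0, a2=0, a3=1, a4=1: formula gives 0, F = 0 ✓
  …and likewise for the remaining 12 rows.
No disagreement on any input; they are logically equivalent.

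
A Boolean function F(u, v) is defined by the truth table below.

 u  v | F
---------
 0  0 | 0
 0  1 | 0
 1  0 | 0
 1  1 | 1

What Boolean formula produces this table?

F(u, v) = u & v

The output is 1 only when every input is 1 — the AND of all inputs.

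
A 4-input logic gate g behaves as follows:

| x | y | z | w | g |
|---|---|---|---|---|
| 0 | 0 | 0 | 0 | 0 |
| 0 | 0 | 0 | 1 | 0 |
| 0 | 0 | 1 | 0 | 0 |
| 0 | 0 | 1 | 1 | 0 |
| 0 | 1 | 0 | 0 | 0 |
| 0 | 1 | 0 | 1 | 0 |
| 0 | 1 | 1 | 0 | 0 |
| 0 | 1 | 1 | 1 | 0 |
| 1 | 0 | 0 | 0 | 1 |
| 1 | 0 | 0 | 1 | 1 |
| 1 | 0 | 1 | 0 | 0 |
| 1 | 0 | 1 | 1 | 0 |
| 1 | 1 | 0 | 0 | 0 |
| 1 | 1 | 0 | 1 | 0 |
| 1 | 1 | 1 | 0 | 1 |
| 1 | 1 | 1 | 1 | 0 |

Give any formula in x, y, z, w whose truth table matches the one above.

g(x, y, z, w) = ((((x AND NOT y) AND NOT z) AND NOT w) OR (((x AND NOT y) AND NOT z) AND w)) OR (((x AND y) AND z) AND NOT w)

The 1-rows are (1,0,0,0), (1,0,0,1), (1,1,1,0). Each contributes one minterm — x·¬y·¬z·¬w; x·¬y·¬z·w; x·y·z·¬w — and their disjunction is a sum-of-products form of g.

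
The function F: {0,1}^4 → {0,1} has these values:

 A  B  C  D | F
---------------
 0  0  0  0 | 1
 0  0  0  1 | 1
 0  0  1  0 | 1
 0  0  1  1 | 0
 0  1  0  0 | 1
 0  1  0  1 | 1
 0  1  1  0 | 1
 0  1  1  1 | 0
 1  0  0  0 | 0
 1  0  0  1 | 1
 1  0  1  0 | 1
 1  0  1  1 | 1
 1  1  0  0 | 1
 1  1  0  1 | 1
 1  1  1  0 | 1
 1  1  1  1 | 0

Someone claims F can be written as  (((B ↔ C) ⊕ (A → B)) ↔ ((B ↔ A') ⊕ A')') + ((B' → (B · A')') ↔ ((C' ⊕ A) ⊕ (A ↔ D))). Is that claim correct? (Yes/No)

Yes

Test each input against both F and the formula:
  A=0, B=0, C=0, D=0: formula gives 1, F = 1 ✓
  A=0, B=0, C=0, D=1: formula gives 1, F = 1 ✓
  A=0, B=0, C=1, D=0: formula gives 1, F = 1 ✓
  A=0, B=0, C=1, D=1: formula gives 0, F = 0 ✓
  …and likewise for the remaining 12 rows.
Every row agrees, so the formula is equivalent.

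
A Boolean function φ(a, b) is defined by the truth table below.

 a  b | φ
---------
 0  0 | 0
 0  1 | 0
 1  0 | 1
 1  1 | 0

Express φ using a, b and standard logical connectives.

φ(a, b) = a ∧ ¬b

1 only at (1,0): a AND NOT b.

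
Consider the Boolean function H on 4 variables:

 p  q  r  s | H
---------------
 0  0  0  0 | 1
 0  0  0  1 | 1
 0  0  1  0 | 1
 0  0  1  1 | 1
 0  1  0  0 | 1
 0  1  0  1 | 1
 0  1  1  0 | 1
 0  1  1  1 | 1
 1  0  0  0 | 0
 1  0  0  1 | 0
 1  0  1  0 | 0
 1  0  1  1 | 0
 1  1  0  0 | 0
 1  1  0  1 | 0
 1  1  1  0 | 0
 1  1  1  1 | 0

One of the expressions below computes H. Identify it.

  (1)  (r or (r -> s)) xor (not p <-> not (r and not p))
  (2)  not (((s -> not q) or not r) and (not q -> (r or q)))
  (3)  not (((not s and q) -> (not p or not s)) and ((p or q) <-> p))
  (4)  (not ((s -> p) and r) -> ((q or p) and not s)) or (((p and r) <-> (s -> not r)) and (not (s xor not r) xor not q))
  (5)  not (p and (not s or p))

5

(1): at (0,0,0,0) it gives 0, but H = 1 — eliminated.
(2): at (0,0,1,0) it gives 0, but H = 1 — eliminated.
(3): at (0,0,0,0) it gives 0, but H = 1 — eliminated.
(4): at (0,0,0,0) it gives 0, but H = 1 — eliminated.
Only (5) survives; checking it on all 16 rows confirms it matches H.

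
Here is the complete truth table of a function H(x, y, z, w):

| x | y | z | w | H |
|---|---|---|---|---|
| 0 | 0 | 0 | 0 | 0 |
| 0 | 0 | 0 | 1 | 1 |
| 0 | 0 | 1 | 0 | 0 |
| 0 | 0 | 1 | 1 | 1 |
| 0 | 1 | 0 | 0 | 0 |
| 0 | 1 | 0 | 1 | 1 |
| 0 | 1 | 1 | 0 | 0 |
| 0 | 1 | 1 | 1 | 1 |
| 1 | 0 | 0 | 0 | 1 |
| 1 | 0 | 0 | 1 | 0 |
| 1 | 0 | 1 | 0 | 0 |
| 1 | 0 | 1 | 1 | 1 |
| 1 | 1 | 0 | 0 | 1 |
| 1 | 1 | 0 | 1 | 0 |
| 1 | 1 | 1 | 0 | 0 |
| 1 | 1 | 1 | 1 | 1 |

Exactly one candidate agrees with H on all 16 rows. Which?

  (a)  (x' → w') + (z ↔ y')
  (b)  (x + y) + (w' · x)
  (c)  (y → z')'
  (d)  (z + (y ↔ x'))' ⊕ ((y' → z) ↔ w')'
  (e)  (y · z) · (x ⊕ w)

(a) fails at (0,0,0,0): the formula yields 1, H is 0.
(b) fails at (0,0,0,1): the formula yields 0, H is 1.
(c) fails at (0,0,0,1): the formula yields 0, H is 1.
(e) fails at (0,0,0,1): the formula yields 0, H is 1.
That leaves (d). Evaluating it on every row reproduces the table of H exactly.

d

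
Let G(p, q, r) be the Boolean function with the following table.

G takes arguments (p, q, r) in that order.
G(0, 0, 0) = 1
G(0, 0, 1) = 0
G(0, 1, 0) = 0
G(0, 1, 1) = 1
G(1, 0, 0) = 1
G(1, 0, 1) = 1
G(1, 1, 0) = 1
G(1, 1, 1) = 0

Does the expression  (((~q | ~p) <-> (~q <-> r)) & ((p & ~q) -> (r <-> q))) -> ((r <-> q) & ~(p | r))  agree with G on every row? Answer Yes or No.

Evaluate (((~q | ~p) <-> (~q <-> r)) & ((p & ~q) -> (r <-> q))) -> ((r <-> q) & ~(p | r)) on each row and compare to G:
  p=0, q=0, r=0: formula gives 1, G = 1 ✓
  p=0, q=0, r=1: formula gives 0, G = 0 ✓
  p=0, q=1, r=0: formula gives 0, G = 0 ✓
  p=0, q=1, r=1: formula gives 1, G = 1 ✓
  p=1, q=0, r=0: formula gives 1, G = 1 ✓
  … (the remaining 3 rows also agree.)
No disagreement on any input; they are logically equivalent.

Yes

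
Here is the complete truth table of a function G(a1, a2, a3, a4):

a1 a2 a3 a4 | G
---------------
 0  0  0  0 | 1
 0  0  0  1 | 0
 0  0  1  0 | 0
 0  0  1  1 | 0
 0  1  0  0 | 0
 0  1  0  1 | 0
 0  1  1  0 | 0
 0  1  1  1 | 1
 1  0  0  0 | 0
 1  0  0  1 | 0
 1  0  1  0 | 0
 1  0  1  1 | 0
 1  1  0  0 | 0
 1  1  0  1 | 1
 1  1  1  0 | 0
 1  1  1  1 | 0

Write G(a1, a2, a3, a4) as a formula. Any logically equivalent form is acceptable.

G=1 on 3 inputs: (0,0,0,0), (0,1,1,1), (1,1,0,1). Reading each as a conjunction of literals (¬a1·¬a2·¬a3·¬a4, ¬a1·a2·a3·a4, a1·a2·¬a3·a4) and taking the OR gives the canonical DNF.

G(a1, a2, a3, a4) = ((((not a1 and not a2) and not a3) and not a4) or (((not a1 and a2) and a3) and a4)) or (((a1 and a2) and not a3) and a4)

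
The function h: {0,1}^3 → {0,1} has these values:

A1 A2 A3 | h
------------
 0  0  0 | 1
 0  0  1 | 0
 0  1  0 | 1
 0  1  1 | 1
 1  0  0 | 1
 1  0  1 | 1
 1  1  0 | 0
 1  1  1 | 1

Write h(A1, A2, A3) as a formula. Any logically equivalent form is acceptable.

h(A1, A2, A3) = ¬(((¬A1 ∧ ¬A2) ∧ A3) ∨ ((A1 ∧ A2) ∧ ¬A3))

There are just 2 zero rows: (0,0,1), (1,1,0). Their minterms are ¬A1·¬A2·A3, A1·A2·¬A3; the OR of those covers precisely the 0-outputs, and negating it yields h.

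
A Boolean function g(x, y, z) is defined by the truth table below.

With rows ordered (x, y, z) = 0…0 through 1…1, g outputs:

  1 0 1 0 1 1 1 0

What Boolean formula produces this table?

g is 0 on only 3 rows — (0,0,1), (0,1,1), (1,1,1). Writing each as a minterm (¬x·¬y·z, ¬x·y·z, x·y·z) and OR-ing them characterizes exactly where g=0, so g is the negation of that disjunction.

g(x, y, z) = NOT ((((NOT x AND NOT y) AND z) OR ((NOT x AND y) AND z)) OR ((x AND y) AND z))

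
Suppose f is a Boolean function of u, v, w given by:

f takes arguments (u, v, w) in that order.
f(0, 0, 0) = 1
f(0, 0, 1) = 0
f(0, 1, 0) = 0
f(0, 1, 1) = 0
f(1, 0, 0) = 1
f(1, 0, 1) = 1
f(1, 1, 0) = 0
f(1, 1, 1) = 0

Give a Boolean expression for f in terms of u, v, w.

f(u, v, w) = (((u' · v') · w') + ((u · v') · w')) + ((u · v') · w)

Collect the rows where f=1 — (0,0,0), (1,0,0), (1,0,1) — and write one minterm per row: ¬u·¬v·¬w, u·¬v·¬w, u·¬v·w. Their union (logical OR) reproduces the table exactly.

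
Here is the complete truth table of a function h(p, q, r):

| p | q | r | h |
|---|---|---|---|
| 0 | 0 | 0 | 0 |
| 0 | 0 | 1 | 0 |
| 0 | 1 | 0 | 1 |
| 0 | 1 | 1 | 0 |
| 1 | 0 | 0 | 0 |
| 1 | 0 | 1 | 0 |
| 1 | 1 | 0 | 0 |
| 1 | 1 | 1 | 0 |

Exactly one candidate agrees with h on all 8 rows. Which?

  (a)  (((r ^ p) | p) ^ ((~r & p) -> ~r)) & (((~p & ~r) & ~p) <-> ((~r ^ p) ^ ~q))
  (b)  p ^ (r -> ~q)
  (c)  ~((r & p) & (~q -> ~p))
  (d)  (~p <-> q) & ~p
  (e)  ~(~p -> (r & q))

(b) fails at (0,0,0): the formula yields 1, h is 0.
(c) fails at (0,0,0): the formula yields 1, h is 0.
(d) fails at (0,1,1): the formula yields 1, h is 0.
(e) fails at (0,0,0): the formula yields 1, h is 0.
(a) is the remaining candidate, and it agrees with h on all 8 inputs.

a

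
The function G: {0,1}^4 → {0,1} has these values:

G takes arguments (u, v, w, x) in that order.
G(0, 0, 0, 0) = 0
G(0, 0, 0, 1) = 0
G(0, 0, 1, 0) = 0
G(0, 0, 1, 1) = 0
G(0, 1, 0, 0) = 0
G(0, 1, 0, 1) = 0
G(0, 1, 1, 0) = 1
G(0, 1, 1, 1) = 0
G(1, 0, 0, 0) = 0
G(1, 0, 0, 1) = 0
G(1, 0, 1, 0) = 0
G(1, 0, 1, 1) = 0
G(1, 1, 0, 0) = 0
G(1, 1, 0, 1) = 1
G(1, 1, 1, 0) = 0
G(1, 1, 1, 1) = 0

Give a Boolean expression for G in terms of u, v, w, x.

G=1 on 2 inputs: (0,1,1,0), (1,1,0,1). Reading each as a conjunction of literals (¬u·v·w·¬x, u·v·¬w·x) and taking the OR gives the canonical DNF.

G(u, v, w, x) = (((¬u ∧ v) ∧ w) ∧ ¬x) ∨ (((u ∧ v) ∧ ¬w) ∧ x)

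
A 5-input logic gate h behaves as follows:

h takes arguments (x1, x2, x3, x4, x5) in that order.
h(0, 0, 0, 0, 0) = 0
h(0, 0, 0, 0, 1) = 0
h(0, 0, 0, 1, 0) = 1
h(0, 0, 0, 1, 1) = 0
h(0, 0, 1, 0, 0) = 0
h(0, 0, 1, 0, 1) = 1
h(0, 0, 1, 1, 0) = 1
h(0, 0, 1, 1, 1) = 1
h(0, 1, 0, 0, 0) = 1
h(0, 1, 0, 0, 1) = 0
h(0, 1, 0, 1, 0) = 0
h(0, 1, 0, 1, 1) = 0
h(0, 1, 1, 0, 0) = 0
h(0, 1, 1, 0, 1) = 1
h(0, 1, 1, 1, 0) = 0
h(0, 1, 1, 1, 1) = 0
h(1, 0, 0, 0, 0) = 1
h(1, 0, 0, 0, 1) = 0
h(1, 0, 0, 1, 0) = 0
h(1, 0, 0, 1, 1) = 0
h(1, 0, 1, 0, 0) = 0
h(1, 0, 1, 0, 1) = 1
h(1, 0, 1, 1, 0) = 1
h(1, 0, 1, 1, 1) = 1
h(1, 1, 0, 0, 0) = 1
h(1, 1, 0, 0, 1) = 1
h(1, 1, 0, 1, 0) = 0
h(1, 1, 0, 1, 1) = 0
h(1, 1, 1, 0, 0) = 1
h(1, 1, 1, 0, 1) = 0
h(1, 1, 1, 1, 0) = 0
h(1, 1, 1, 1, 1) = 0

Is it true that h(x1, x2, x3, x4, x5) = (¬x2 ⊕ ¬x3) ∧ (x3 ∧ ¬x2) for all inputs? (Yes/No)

Check the formula against h row by row:
  x1=0, x2=0, x3=0, x4=0, x5=0: formula gives 0, h = 0 ✓
  x1=0, x2=0, x3=0, x4=0, x5=1: formula gives 0, h = 0 ✓
  x1=0, x2=0, x3=0, x4=1, x5=0: formula gives 0, but h = 1 ✗
A single disagreement suffices: at (0,0,0,1,0) they differ, so the formula does not compute h.

No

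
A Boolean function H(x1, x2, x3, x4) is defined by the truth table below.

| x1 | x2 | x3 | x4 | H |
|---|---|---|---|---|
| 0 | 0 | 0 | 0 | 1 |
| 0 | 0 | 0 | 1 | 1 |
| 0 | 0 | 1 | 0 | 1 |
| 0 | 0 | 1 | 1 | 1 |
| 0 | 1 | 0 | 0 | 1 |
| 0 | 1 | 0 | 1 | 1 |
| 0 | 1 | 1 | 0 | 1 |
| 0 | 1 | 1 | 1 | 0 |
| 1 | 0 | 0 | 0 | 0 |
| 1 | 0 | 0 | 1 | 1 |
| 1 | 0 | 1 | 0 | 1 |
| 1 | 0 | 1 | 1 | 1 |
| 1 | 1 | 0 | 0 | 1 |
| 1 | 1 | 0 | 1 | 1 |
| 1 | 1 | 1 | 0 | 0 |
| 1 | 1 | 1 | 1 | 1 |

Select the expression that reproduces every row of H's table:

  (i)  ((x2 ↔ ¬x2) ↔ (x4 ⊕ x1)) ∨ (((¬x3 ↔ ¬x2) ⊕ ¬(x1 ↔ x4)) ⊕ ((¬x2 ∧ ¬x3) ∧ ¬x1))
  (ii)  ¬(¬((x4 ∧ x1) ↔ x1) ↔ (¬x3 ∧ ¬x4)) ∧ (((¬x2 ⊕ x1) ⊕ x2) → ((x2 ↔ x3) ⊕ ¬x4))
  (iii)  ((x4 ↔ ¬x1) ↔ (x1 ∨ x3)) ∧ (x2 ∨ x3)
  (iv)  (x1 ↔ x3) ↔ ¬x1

(ii) fails at (0,0,0,0): the formula yields 0, H is 1.
(iii) fails at (0,0,0,0): the formula yields 0, H is 1.
(iv) fails at (0,0,1,0): the formula yields 0, H is 1.
Only (i) survives; checking it on all 16 rows confirms it matches H.

i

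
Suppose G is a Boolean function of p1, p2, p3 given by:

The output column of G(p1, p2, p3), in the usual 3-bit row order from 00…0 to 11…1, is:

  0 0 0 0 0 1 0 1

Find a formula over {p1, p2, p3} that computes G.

G=1 on 2 inputs: (1,0,1), (1,1,1). Reading each as a conjunction of literals (p1·¬p2·p3, p1·p2·p3) and taking the OR gives the canonical DNF.

G(p1, p2, p3) = ((p1 ∧ ¬p2) ∧ p3) ∨ ((p1 ∧ p2) ∧ p3)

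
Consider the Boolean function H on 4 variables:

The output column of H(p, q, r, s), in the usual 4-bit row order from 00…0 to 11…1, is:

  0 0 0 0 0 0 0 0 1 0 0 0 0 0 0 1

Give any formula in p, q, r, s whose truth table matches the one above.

H(p, q, r, s) = (((p AND NOT q) AND NOT r) AND NOT s) OR (((p AND q) AND r) AND s)

Collect the rows where H=1 — (1,0,0,0), (1,1,1,1) — and write one minterm per row: p·¬q·¬r·¬s, p·q·r·s. Their union (logical OR) reproduces the table exactly.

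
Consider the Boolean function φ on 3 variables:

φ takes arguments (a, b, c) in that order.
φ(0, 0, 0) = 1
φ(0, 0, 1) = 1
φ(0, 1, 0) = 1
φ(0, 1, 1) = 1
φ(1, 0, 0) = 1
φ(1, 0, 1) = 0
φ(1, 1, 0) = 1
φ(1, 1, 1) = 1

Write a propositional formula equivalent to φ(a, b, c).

Only row (1,0,1) gives 0. So φ is 1 everywhere except there — the complement of the minterm a·¬b·c.

φ(a, b, c) = ~((a & ~b) & c)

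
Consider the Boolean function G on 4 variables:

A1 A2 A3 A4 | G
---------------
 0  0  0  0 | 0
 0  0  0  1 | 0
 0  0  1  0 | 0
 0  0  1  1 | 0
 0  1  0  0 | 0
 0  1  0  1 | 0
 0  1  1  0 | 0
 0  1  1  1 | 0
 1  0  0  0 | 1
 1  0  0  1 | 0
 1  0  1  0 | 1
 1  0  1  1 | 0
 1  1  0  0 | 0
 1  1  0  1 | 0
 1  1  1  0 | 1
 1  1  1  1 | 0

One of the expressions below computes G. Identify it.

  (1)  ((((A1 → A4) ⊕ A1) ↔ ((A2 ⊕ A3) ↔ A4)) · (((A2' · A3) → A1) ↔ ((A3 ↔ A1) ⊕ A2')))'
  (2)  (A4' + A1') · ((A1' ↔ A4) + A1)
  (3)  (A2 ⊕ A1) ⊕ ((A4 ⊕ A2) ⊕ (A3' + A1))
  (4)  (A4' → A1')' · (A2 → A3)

(1) disagrees with G on (0,0,0,0) (formula → 1, table → 0); rule it out.
(2) disagrees with G on (0,0,0,1) (formula → 1, table → 0); rule it out.
(3) disagrees with G on (0,0,0,0) (formula → 1, table → 0); rule it out.
(4) is the remaining candidate, and it agrees with G on all 16 inputs.

4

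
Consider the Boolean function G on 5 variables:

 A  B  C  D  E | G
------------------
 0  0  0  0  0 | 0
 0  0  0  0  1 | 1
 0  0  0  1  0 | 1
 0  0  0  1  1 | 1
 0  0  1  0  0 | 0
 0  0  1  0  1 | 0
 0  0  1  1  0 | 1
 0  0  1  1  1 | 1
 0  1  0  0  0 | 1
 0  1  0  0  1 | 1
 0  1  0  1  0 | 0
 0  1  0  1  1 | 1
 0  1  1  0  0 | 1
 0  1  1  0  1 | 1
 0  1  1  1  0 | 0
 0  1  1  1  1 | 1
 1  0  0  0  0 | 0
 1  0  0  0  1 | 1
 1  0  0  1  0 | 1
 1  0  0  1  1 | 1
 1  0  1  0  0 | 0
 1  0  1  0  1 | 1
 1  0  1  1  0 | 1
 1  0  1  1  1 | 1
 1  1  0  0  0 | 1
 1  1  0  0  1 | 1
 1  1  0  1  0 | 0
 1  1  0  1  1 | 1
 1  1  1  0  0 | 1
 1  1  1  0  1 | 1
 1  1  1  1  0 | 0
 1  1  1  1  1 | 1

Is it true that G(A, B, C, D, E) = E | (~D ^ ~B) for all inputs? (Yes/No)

Check the formula against G row by row:
  A=0, B=0, C=0, D=0, E=0: formula gives 0, G = 0 ✓
  A=0, B=0, C=0, D=0, E=1: formula gives 1, G = 1 ✓
  A=0, B=0, C=0, D=1, E=0: formula gives 1, G = 1 ✓
  A=0, B=0, C=0, D=1, E=1: formula gives 1, G = 1 ✓
  …
  A=0, B=0, C=1, D=0, E=1: formula gives 1, but G = 0 ✗
A single disagreement suffices: at (0,0,1,0,1) they differ, so the formula does not compute G.

No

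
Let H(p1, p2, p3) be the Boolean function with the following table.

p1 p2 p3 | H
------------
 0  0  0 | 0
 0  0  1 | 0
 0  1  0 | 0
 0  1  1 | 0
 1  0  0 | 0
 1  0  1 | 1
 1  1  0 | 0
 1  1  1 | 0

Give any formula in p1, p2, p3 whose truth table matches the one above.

H(p1, p2, p3) = (p1 AND NOT p2) AND p3

H is 1 on exactly one input, (1,0,1), whose minterm is p1·¬p2·p3. So H is just that conjunction.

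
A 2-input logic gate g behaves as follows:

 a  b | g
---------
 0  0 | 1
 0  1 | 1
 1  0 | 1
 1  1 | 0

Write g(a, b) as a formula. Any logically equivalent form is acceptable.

g is 0 on exactly one input, (1,1), whose minterm is a·b. So g is the negation of that single conjunction.

g(a, b) = (a · b)'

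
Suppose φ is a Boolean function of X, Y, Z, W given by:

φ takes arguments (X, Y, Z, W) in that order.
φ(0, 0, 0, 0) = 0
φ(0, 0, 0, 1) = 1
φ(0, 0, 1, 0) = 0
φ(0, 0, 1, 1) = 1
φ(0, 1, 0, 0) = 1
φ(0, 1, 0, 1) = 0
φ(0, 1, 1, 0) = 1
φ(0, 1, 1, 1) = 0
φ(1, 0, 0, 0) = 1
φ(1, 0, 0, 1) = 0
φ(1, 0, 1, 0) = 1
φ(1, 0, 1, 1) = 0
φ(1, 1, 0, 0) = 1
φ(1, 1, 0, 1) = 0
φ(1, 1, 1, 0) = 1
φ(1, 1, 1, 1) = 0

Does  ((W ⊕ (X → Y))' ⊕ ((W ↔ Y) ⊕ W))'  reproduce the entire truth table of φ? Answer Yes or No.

Check the formula against φ row by row:
  X=0, Y=0, Z=0, W=0: formula gives 0, φ = 0 ✓
  X=0, Y=0, Z=0, W=1: formula gives 1, φ = 1 ✓
  X=0, Y=0, Z=1, W=0: formula gives 0, φ = 0 ✓
  X=0, Y=0, Z=1, W=1: formula gives 1, φ = 1 ✓
  … (the remaining 12 rows also agree.)
All 16 rows match — the expression computes φ exactly.

Yes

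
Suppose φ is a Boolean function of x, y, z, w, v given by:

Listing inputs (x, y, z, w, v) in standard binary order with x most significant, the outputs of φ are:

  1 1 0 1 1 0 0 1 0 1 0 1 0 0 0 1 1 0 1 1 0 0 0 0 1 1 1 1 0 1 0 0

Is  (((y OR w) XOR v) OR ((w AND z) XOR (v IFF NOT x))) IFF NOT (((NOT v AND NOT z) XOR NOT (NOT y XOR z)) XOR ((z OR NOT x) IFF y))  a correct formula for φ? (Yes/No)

Yes

Test each input against both φ and the formula:
  x=0, y=0, z=0, w=0, v=0: formula gives 1, φ = 1 ✓
  x=0, y=0, z=0, w=0, v=1: formula gives 1, φ = 1 ✓
  x=0, y=0, z=0, w=1, v=0: formula gives 0, φ = 0 ✓
  x=0, y=0, z=0, w=1, v=1: formula gives 1, φ = 1 ✓
  … (the remaining 28 rows also agree.)
Every row agrees, so the formula is equivalent.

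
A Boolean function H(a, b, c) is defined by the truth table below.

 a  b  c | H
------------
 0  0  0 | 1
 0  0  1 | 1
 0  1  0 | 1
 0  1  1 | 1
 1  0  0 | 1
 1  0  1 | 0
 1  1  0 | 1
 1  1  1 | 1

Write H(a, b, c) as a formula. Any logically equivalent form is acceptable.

H(a, b, c) = not ((a and not b) and c)

Only row (1,0,1) gives 0. So H is 1 everywhere except there — the complement of the minterm a·¬b·c.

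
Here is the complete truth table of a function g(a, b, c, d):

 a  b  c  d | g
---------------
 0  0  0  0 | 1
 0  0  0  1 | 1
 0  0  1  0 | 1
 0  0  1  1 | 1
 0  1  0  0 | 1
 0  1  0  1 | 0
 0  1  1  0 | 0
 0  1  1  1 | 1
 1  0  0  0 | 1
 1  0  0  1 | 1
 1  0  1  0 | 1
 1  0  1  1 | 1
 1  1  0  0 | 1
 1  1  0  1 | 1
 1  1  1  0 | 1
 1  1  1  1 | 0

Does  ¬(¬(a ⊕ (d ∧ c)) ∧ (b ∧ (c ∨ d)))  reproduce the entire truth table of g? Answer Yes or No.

Test each input against both g and the formula:
  a=0, b=0, c=0, d=0: formula gives 1, g = 1 ✓
  a=0, b=0, c=0, d=1: formula gives 1, g = 1 ✓
  a=0, b=0, c=1, d=0: formula gives 1, g = 1 ✓
  a=0, b=0, c=1, d=1: formula gives 1, g = 1 ✓
  …and likewise for the remaining 12 rows.
No disagreement on any input; they are logically equivalent.

Yes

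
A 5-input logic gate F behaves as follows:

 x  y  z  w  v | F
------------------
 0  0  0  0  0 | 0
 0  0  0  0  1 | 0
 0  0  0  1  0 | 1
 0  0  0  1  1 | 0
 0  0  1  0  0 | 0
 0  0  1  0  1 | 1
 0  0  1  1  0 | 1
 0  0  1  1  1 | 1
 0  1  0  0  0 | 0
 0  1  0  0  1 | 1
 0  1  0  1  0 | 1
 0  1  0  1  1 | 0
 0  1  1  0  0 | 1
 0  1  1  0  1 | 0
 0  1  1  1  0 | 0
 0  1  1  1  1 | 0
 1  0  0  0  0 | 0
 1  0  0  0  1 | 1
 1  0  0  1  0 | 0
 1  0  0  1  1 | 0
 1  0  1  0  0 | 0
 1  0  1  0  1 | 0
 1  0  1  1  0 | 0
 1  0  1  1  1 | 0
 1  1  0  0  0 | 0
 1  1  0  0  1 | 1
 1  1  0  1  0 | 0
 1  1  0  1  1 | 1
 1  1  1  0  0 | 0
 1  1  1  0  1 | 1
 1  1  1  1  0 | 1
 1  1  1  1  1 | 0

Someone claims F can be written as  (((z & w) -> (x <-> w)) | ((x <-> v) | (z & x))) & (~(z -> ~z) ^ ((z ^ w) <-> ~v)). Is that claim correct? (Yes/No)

Test each input against both F and the formula:
  x=0, y=0, z=0, w=0, v=0: formula gives 0, F = 0 ✓
  x=0, y=0, z=0, w=0, v=1: formula gives 1, but F = 0 ✗
A single disagreement suffices: at (0,0,0,0,1) they differ, so the formula does not compute F.

No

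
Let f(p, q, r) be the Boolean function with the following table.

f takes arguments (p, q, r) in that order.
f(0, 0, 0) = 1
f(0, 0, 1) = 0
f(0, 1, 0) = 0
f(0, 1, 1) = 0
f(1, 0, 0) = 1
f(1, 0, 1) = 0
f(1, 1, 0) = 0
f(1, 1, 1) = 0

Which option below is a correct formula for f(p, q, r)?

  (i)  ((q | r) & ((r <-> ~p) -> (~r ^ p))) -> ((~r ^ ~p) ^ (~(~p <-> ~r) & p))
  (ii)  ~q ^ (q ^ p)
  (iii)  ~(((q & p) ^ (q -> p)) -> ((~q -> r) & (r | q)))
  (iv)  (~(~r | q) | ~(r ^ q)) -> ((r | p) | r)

(i): at (0,0,1) it gives 1, but f = 0 — eliminated.
(ii): at (0,0,1) it gives 1, but f = 0 — eliminated.
(iv): at (0,0,0) it gives 0, but f = 1 — eliminated.
(iii) is the remaining candidate, and it agrees with f on all 8 inputs.

iii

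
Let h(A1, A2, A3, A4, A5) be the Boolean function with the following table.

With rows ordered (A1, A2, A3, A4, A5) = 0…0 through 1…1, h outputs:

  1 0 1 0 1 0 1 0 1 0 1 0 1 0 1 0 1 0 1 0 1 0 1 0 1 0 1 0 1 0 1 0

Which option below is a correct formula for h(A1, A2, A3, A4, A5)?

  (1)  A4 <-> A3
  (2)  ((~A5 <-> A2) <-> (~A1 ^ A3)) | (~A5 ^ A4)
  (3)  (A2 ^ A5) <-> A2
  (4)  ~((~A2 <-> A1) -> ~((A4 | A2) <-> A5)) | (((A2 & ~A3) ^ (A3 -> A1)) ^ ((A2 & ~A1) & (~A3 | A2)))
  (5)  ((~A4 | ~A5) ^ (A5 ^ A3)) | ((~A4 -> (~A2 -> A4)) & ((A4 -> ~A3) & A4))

(1) disagrees with h on (0,0,0,0,1) (formula → 1, table → 0); rule it out.
(2) disagrees with h on (0,0,0,0,1) (formula → 1, table → 0); rule it out.
(4) disagrees with h on (0,0,0,0,1) (formula → 1, table → 0); rule it out.
(5) disagrees with h on (0,0,0,1,1) (formula → 1, table → 0); rule it out.
(3) is the remaining candidate, and it agrees with h on all 32 inputs.

3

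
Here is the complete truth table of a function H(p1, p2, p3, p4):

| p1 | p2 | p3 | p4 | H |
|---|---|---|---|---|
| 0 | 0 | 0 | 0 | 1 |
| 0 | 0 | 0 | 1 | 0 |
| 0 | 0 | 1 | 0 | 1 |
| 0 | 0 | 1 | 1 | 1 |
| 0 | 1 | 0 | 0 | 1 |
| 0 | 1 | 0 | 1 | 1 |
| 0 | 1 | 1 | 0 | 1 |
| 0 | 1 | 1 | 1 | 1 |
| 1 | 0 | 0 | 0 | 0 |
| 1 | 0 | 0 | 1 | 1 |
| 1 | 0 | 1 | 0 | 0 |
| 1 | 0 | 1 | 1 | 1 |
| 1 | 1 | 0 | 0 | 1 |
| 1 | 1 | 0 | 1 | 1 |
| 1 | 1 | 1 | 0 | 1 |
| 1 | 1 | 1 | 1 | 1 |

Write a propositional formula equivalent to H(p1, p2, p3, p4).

H(p1, p2, p3, p4) = ¬(((((¬p1 ∧ ¬p2) ∧ ¬p3) ∧ p4) ∨ (((p1 ∧ ¬p2) ∧ ¬p3) ∧ ¬p4)) ∨ (((p1 ∧ ¬p2) ∧ p3) ∧ ¬p4))

H is 0 on only 3 rows — (0,0,0,1), (1,0,0,0), (1,0,1,0). Writing each as a minterm (¬p1·¬p2·¬p3·p4, p1·¬p2·¬p3·¬p4, p1·¬p2·p3·¬p4) and OR-ing them characterizes exactly where H=0, so H is the negation of that disjunction.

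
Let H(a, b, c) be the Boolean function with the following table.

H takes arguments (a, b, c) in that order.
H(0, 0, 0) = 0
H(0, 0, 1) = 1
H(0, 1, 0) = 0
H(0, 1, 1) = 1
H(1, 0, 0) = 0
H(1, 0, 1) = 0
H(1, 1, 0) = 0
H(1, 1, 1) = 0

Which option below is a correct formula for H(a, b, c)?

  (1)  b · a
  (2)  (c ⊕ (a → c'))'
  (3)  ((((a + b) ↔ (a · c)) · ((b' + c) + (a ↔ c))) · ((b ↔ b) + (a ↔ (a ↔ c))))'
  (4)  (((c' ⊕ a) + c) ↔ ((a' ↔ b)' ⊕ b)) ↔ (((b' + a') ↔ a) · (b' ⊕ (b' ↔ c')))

(1): at (0,0,1) it gives 0, but H = 1 — eliminated.
(3): at (0,0,1) it gives 0, but H = 1 — eliminated.
(4): at (0,0,1) it gives 0, but H = 1 — eliminated.
(2) is the remaining candidate, and it agrees with H on all 8 inputs.

2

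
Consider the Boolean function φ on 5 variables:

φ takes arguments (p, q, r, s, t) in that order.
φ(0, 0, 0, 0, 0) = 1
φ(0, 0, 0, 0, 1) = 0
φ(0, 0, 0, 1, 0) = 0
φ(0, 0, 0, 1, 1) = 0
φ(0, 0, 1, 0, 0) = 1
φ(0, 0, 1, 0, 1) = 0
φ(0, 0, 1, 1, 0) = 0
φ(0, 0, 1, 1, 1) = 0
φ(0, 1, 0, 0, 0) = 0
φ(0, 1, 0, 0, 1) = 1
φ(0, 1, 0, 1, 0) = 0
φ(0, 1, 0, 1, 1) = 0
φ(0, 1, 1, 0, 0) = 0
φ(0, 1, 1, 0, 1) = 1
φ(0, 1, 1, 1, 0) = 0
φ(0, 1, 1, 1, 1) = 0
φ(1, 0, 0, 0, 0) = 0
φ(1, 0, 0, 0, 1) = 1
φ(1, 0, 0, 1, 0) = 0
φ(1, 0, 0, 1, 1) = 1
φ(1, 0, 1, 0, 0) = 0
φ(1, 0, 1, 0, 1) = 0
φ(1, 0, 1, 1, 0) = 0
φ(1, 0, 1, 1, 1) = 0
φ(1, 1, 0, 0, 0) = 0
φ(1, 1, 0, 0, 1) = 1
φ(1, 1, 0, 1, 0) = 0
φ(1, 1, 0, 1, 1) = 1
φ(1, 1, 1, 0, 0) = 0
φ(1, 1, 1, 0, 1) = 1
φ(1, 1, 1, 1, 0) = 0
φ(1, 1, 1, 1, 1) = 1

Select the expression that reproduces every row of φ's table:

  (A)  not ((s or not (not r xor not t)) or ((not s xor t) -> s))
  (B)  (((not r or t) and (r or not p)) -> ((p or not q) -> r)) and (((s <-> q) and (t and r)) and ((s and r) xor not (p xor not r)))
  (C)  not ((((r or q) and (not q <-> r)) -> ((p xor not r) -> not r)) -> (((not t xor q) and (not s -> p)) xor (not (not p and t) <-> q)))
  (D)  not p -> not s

C

(A): at (0,0,0,0,0) it gives 0, but φ = 1 — eliminated.
(B): at (0,0,0,0,0) it gives 0, but φ = 1 — eliminated.
(D): at (0,0,0,0,1) it gives 1, but φ = 0 — eliminated.
That leaves (C). Evaluating it on every row reproduces the table of φ exactly.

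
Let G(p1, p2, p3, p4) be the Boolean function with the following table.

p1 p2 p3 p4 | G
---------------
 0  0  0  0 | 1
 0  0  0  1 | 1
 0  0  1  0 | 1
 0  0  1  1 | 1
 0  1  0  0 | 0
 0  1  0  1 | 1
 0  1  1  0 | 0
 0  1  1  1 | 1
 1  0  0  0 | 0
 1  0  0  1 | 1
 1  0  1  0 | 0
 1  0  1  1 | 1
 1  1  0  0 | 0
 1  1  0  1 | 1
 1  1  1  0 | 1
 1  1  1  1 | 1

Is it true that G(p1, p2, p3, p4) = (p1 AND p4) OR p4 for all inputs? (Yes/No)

Check the formula against G row by row:
  p1=0, p2=0, p3=0, p4=0: formula gives 0, but G = 1 ✗
A single disagreement suffices: at (0,0,0,0) they differ, so the formula does not compute G.

No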